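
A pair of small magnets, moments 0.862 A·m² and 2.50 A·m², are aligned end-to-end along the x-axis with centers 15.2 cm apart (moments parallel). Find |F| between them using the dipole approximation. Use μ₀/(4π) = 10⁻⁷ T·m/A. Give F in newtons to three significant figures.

F ≈ 0.00242 N

On-axis B of dipole 1: B = (μ₀/4π)·2m₁/r³. Force on dipole 2: F = m₂·dB/dr.
dB/dr = −(μ₀/4π)·6m₁/r⁴, so |F| = (μ₀/4π)·6m₁m₂/r⁴.
F = 6(10⁻⁷)(0.862)(2.50)/(0.152)⁴ = 0.002422 N.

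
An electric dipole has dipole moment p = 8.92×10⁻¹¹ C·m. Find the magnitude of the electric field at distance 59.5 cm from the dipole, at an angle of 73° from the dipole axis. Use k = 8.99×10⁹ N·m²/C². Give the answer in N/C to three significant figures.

At angle θ the dipole field magnitude is E = (kp/r³)·√(1 + 3cos²θ).
kp/r³ = (8.99×10⁹)(8.92×10⁻¹¹) / (0.595)³ = 3.807 N/C.
√(1 + 3cos²73°) = √(1 + 3·0.0855) = √1.2564 ≈ 1.1209.
E ≈ 3.807 × 1.121 = 4.267 N/C.

E ≈ 4.27 N/C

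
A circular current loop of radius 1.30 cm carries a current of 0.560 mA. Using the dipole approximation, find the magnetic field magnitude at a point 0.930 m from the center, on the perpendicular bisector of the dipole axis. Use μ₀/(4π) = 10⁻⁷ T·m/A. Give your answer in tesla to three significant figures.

B ≈ 3.70×10⁻¹⁴ T

Magnetic moment m = IA = Iπa² = (5.60×10⁻⁴)·π·(0.0130)² = 2.973×10⁻⁷ A·m².
In the equatorial plane B = (μ₀/4π)·m/r³ (half the axial value).
B = (10⁻⁷)·(2.973×10⁻⁷) / (0.930)³ = 3.696×10⁻¹⁴ T.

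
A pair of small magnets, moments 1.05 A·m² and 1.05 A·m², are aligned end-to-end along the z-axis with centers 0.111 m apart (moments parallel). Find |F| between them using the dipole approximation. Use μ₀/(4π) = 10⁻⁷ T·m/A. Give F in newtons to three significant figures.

On-axis B of dipole 1: B = (μ₀/4π)·2m₁/r³. Force on dipole 2: F = m₂·dB/dr.
dB/dr = −(μ₀/4π)·6m₁/r⁴, so |F| = (μ₀/4π)·6m₁m₂/r⁴.
F = 6(10⁻⁷)(1.05)(1.05)/(0.111)⁴ = 0.004358 N.

F ≈ 0.00436 N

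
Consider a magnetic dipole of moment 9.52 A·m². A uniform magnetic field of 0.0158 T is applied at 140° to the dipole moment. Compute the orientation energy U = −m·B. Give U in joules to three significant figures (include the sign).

U = −m·B = −mB cosθ.
U = −(9.52)(0.0158)·cos140° = 0.1152 J.

U ≈ 0.115 J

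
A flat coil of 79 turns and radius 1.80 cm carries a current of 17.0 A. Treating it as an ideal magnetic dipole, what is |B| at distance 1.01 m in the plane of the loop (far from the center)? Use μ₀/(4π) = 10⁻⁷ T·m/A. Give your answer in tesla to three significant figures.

m = NIA = NIπa² = 79·(17.0)·π·(0.0180)² = 1.367 A·m².
In the equatorial plane B = (μ₀/4π)·m/r³ (half the axial value).
B = (10⁻⁷)·(1.367) / (1.01)³ = 1.327×10⁻⁷ T.

B ≈ 1.33×10⁻⁷ T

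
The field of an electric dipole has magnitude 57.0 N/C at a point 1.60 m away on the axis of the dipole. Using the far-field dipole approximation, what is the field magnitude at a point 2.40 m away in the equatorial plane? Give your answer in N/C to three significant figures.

Dipole fields scale as 1/r³ in the far field.
The axial field is twice the equatorial field at the same r, so the geometry factor is 1/2.
E₂ = E₁ · (1/2) · (r₁/r₂)³ = 57.0 · 0.5 · (1.60/2.40)³.
(r₁/r₂)³ = (0.6667)³ = 0.2963.
E₂ ≈ 8.444 N/C.

E ≈ 8.44 N/C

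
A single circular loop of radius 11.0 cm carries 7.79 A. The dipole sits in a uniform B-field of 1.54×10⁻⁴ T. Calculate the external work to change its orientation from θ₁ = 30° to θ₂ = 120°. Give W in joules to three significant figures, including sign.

W ≈ 6.23×10⁻⁵ J

Magnetic moment m = IA = Iπa² = (7.79)·π·(0.110)² = 0.2961 A·m².
W_ext = ΔU = −mB cosθ₂ + mB cosθ₁ = mB(cosθ₁ − cosθ₂).
W = (0.2961)(1.54×10⁻⁴)·(cos30° − cos120°) = (4.560×10⁻⁵)·(+1.3660) = 6.229×10⁻⁵ J.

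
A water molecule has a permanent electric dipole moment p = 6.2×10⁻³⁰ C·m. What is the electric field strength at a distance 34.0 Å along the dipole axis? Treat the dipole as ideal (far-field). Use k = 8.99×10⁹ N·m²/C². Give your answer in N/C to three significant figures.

On the dipole axis E = 2kp/r³.
E = 2·(8.99×10⁹)(6.20×10⁻³⁰) / (3.40×10⁻⁹)³ = 2.836×10⁶ N/C.

E ≈ 2.84×10⁶ N/C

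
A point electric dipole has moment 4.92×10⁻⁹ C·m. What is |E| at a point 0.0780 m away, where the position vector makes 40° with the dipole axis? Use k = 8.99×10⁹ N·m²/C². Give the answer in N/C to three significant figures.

At angle θ the dipole field magnitude is E = (kp/r³)·√(1 + 3cos²θ).
kp/r³ = (8.99×10⁹)(4.92×10⁻⁹) / (0.0780)³ = 9.321×10⁴ N/C.
√(1 + 3cos²40°) = √(1 + 3·0.5868) = √2.7605 ≈ 1.6615.
E ≈ 9.321×10⁴ × 1.661 = 1.549×10⁵ N/C.

E ≈ 1.55×10⁵ N/C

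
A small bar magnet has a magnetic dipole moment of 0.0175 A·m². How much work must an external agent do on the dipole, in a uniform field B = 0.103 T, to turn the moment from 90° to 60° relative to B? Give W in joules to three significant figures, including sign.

W_ext = ΔU = −mB cosθ₂ + mB cosθ₁ = mB(cosθ₁ − cosθ₂).
W = (0.0175)(0.103)·(cos90° − cos60°) = (0.001802)·(-0.5000) = -9.012×10⁻⁴ J.

W ≈ -9.01×10⁻⁴ J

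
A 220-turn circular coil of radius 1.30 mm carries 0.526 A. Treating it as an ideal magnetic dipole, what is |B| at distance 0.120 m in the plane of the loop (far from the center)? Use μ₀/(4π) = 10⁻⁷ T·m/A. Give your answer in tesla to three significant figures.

B ≈ 3.56×10⁻⁸ T

m = NIA = NIπa² = 220·(0.526)·π·(0.00130)² = 6.144×10⁻⁴ A·m².
In the equatorial plane B = (μ₀/4π)·m/r³ (half the axial value).
B = (10⁻⁷)·(6.144×10⁻⁴) / (0.120)³ = 3.556×10⁻⁸ T.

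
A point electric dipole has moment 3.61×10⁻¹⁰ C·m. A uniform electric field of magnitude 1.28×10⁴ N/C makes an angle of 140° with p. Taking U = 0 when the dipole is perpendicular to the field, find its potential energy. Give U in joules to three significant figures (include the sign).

U ≈ 3.54×10⁻⁶ J

U = −p·E = −pE cosθ.
U = −(3.61×10⁻¹⁰)(1.28×10⁴)·cos140° = 3.540×10⁻⁶ J.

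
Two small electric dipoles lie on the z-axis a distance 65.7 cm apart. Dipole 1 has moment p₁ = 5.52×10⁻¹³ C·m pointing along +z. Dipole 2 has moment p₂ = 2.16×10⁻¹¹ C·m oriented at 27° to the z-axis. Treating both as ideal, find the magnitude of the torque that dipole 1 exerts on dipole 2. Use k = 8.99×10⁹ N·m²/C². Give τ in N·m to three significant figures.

τ ≈ 3.43×10⁻¹³ N·m

The second dipole sits on the axis of the first, so the field there is axial: E₁ = 2kp₁/r³ along +z.
E₁ = 2(8.99×10⁹)(5.52×10⁻¹³)/(0.657)³ = 0.03500 N/C.
Torque on the second dipole: τ = p₂ E₁ sinθ.
τ = (2.16×10⁻¹¹)(0.03500)·sin27° = 3.432×10⁻¹³ N·m.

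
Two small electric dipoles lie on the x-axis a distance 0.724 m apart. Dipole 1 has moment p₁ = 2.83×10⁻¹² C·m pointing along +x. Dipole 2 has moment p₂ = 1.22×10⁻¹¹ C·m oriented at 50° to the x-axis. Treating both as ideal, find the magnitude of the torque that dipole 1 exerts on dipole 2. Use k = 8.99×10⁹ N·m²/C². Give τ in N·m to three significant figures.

The second dipole sits on the axis of the first, so the field there is axial: E₁ = 2kp₁/r³ along +x.
E₁ = 2(8.99×10⁹)(2.83×10⁻¹²)/(0.724)³ = 0.1341 N/C.
Torque on the second dipole: τ = p₂ E₁ sinθ.
τ = (1.22×10⁻¹¹)(0.1341)·sin50° = 1.253×10⁻¹² N·m.

τ ≈ 1.25×10⁻¹² N·m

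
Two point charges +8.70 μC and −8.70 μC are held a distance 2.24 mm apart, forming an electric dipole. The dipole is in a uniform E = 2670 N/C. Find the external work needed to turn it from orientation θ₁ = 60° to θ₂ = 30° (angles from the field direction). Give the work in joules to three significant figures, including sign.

Dipole moment p = qd = (8.70×10⁻⁶ C)(0.00224 m) = 1.949×10⁻⁸ C·m.
W_ext = ΔU = U(θ₂) − U(θ₁) = −pE cosθ₂ − (−pE cosθ₁) = pE(cosθ₁ − cosθ₂).
W = (1.949×10⁻⁸)(2670)·(cos60° − cos30°) = (5.204×10⁻⁵)·(-0.3660) = -1.905×10⁻⁵ J.

W ≈ -1.90×10⁻⁵ J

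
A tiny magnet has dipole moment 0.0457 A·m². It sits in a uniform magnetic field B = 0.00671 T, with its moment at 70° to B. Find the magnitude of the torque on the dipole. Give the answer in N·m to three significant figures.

τ ≈ 2.88×10⁻⁴ N·m

Torque on a magnetic dipole: τ = mB sinθ.
τ = (0.0457)(0.00671)·sin70° = 2.882×10⁻⁴ N·m.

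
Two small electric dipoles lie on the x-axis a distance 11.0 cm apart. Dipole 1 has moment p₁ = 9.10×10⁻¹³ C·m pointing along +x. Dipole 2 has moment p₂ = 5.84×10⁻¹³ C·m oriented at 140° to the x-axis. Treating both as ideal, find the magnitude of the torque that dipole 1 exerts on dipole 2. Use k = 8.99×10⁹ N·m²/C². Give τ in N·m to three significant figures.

The second dipole sits on the axis of the first, so the field there is axial: E₁ = 2kp₁/r³ along +x.
E₁ = 2(8.99×10⁹)(9.10×10⁻¹³)/(0.110)³ = 12.29 N/C.
Torque on the second dipole: τ = p₂ E₁ sinθ.
τ = (5.84×10⁻¹³)(12.29)·sin140° = 4.615×10⁻¹² N·m.

τ ≈ 4.61×10⁻¹² N·m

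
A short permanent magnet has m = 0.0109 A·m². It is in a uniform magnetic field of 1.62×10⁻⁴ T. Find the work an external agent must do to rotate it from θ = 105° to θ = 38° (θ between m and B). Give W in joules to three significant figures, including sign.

W_ext = ΔU = −mB cosθ₂ + mB cosθ₁ = mB(cosθ₁ − cosθ₂).
W = (0.0109)(1.62×10⁻⁴)·(cos105° − cos38°) = (1.766×10⁻⁶)·(-1.0468) = -1.848×10⁻⁶ J.

W ≈ -1.85×10⁻⁶ J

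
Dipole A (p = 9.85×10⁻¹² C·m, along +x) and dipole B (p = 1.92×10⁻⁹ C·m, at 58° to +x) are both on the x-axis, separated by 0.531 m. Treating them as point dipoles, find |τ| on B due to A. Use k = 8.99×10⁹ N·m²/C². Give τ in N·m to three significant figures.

The second dipole sits on the axis of the first, so the field there is axial: E₁ = 2kp₁/r³ along +x.
E₁ = 2(8.99×10⁹)(9.85×10⁻¹²)/(0.531)³ = 1.183 N/C.
Torque on the second dipole: τ = p₂ E₁ sinθ.
τ = (1.92×10⁻⁹)(1.183)·sin58° = 1.926×10⁻⁹ N·m.

τ ≈ 1.93×10⁻⁹ N·m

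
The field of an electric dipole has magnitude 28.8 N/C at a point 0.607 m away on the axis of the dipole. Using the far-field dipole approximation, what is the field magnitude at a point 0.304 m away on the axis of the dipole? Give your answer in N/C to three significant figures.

E ≈ 229 N/C

Dipole fields scale as 1/r³ in the far field; the geometry is the same at both points.
E₂ = E₁ · (r₁/r₂)³ = 28.8 · (0.607/0.304)³.
(r₁/r₂)³ = (1.997)³ = 7.961.
E₂ ≈ 229.3 N/C.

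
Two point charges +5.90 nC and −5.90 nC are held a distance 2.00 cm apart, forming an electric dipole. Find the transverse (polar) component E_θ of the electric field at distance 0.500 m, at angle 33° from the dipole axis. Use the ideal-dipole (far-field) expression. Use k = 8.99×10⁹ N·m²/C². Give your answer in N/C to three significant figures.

Dipole moment p = qd = (5.90×10⁻⁹ C)(0.0200 m) = 1.18×10⁻¹⁰ C·m.
For a dipole, E_θ = (kp sinθ)/r³.
kp/r³ = (8.99×10⁹)(1.18×10⁻¹⁰)/(0.500)³ = 8.487 N/C.
E_θ = 8.487·sin33° = 4.622 N/C.

E_θ ≈ 4.62 N/C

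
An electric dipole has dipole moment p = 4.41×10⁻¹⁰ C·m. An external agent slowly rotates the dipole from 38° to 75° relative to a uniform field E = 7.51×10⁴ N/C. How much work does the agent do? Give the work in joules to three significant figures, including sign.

W ≈ 1.75×10⁻⁵ J

W_ext = ΔU = U(θ₂) − U(θ₁) = −pE cosθ₂ − (−pE cosθ₁) = pE(cosθ₁ − cosθ₂).
W = (4.41×10⁻¹⁰)(7.51×10⁴)·(cos38° − cos75°) = (3.312×10⁻⁵)·(+0.5292) = 1.753×10⁻⁵ J.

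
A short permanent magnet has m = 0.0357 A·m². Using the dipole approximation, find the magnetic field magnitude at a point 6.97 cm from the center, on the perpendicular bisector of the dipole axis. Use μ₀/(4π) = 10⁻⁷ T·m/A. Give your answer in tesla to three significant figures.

B ≈ 1.05×10⁻⁵ T

In the equatorial plane B = (μ₀/4π)·m/r³ (half the axial value).
B = (10⁻⁷)·(0.0357) / (0.0697)³ = 1.054×10⁻⁵ T.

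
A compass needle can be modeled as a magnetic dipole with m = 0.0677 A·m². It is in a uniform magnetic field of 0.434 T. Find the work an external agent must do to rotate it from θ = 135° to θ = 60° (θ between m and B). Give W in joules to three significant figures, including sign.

W ≈ -0.0355 J

W_ext = ΔU = −mB cosθ₂ + mB cosθ₁ = mB(cosθ₁ − cosθ₂).
W = (0.0677)(0.434)·(cos135° − cos60°) = (0.02938)·(-1.2071) = -0.03547 J.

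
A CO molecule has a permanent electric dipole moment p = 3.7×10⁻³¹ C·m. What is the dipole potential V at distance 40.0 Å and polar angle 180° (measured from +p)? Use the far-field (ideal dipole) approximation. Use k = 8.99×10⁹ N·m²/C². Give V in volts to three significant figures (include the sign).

The dipole potential is V = kp cosθ / r².
V = (8.99×10⁹)(3.70×10⁻³¹)·cos180° / (4.00×10⁻⁹)² = -2.079×10⁻⁴ V.

V ≈ -2.08×10⁻⁴ V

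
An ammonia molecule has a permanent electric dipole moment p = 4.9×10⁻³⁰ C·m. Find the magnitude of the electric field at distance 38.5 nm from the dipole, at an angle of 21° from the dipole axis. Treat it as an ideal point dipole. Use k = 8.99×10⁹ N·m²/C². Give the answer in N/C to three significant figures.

At angle θ the dipole field magnitude is E = (kp/r³)·√(1 + 3cos²θ).
kp/r³ = (8.99×10⁹)(4.90×10⁻³⁰) / (3.85×10⁻⁸)³ = 771.9 N/C.
√(1 + 3cos²21°) = √(1 + 3·0.8716) = √3.6147 ≈ 1.9012.
E ≈ 771.9 × 1.901 = 1468 N/C.

E ≈ 1470 N/C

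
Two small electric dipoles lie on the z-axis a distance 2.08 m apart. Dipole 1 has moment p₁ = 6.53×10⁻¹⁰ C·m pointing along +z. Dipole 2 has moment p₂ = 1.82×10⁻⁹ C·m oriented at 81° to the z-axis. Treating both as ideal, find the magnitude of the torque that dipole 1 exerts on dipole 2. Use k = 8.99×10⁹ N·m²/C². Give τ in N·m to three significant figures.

τ ≈ 2.35×10⁻⁹ N·m

The second dipole sits on the axis of the first, so the field there is axial: E₁ = 2kp₁/r³ along +z.
E₁ = 2(8.99×10⁹)(6.53×10⁻¹⁰)/(2.08)³ = 1.305 N/C.
Torque on the second dipole: τ = p₂ E₁ sinθ.
τ = (1.82×10⁻⁹)(1.305)·sin81° = 2.345×10⁻⁹ N·m.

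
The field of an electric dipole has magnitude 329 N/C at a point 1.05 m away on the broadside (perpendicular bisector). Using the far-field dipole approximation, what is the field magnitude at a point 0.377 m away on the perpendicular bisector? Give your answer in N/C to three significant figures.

Dipole fields scale as 1/r³ in the far field; the geometry is the same at both points.
E₂ = E₁ · (r₁/r₂)³ = 329 · (1.05/0.377)³.
(r₁/r₂)³ = (2.785)³ = 21.6.
E₂ ≈ 7108 N/C.

E ≈ 7110 N/C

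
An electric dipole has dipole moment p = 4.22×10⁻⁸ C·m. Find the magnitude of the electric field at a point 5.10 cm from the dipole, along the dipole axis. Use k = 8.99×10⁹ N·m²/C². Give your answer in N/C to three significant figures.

On the dipole axis E = 2kp/r³.
E = 2·(8.99×10⁹)(4.22×10⁻⁸) / (0.0510)³ = 5.720×10⁶ N/C.

E ≈ 5.72×10⁶ N/C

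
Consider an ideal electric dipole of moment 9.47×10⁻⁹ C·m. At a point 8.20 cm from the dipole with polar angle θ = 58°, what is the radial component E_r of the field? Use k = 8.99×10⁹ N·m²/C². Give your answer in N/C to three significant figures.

For a dipole, E_r = (2kp cosθ)/r³.
kp/r³ = (8.99×10⁹)(9.47×10⁻⁹)/(0.0820)³ = 1.544×10⁵ N/C.
E_r = 2·1.544×10⁵·cos58° = 1.636×10⁵ N/C.

E_r ≈ 1.64×10⁵ N/C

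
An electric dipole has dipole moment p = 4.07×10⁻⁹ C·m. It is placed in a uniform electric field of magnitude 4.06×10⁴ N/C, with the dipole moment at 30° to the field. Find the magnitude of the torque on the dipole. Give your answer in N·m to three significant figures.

Torque on an electric dipole: τ = pE sinθ.
τ = (4.07×10⁻⁹)(4.06×10⁴)·sin30° = 8.262×10⁻⁵ N·m.

τ ≈ 8.26×10⁻⁵ N·m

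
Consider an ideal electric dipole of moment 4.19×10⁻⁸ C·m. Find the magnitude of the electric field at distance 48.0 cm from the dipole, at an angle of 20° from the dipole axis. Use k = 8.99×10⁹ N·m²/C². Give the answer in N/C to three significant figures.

At angle θ the dipole field magnitude is E = (kp/r³)·√(1 + 3cos²θ).
kp/r³ = (8.99×10⁹)(4.19×10⁻⁸) / (0.480)³ = 3406 N/C.
√(1 + 3cos²20°) = √(1 + 3·0.8830) = √3.6491 ≈ 1.9103.
E ≈ 3406 × 1.910 = 6506 N/C.

E ≈ 6510 N/C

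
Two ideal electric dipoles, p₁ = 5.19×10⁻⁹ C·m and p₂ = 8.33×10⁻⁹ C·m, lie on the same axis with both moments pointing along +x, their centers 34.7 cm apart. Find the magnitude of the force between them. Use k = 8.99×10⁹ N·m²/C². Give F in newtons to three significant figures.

On-axis field of dipole 1 at distance r: E = 2kp₁/r³. Force on dipole 2 is F = p₂·dE/dr (gradient along axis).
dE/dr = −6kp₁/r⁴, so |F| = 6kp₁p₂/r⁴ (attractive for aligned moments).
F = 6(8.99×10⁹)(5.19×10⁻⁹)(8.33×10⁻⁹)/(0.347)⁴ = 1.608×10⁻⁴ N.

F ≈ 1.61×10⁻⁴ N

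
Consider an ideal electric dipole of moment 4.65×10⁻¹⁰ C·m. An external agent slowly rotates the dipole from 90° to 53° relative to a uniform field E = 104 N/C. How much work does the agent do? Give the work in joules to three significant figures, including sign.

W_ext = ΔU = U(θ₂) − U(θ₁) = −pE cosθ₂ − (−pE cosθ₁) = pE(cosθ₁ − cosθ₂).
W = (4.65×10⁻¹⁰)(104)·(cos90° − cos53°) = (4.836×10⁻⁸)·(-0.6018) = -2.910×10⁻⁸ J.

W ≈ -2.91×10⁻⁸ J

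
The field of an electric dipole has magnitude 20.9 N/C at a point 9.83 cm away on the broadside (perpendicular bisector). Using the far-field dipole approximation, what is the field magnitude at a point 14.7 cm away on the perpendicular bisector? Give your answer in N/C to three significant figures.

E ≈ 6.25 N/C

Dipole fields scale as 1/r³ in the far field; the geometry is the same at both points.
E₂ = E₁ · (r₁/r₂)³ = 20.9 · (9.83/14.7)³.
(r₁/r₂)³ = (0.6687)³ = 0.299.
E₂ ≈ 6.250 N/C.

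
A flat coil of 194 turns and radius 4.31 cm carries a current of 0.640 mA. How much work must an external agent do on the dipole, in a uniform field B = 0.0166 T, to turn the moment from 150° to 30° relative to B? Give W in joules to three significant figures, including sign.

m = NIA = NIπa² = 194·(6.40×10⁻⁴)·π·(0.0431)² = 7.246×10⁻⁴ A·m².
W_ext = ΔU = −mB cosθ₂ + mB cosθ₁ = mB(cosθ₁ − cosθ₂).
W = (7.246×10⁻⁴)(0.0166)·(cos150° − cos30°) = (1.203×10⁻⁵)·(-1.7321) = -2.083×10⁻⁵ J.

W ≈ -2.08×10⁻⁵ J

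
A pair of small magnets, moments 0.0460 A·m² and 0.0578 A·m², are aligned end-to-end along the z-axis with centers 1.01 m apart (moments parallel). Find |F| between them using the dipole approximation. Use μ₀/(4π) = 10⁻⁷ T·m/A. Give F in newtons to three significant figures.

F ≈ 1.53×10⁻⁹ N

On-axis B of dipole 1: B = (μ₀/4π)·2m₁/r³. Force on dipole 2: F = m₂·dB/dr.
dB/dr = −(μ₀/4π)·6m₁/r⁴, so |F| = (μ₀/4π)·6m₁m₂/r⁴.
F = 6(10⁻⁷)(0.0460)(0.0578)/(1.01)⁴ = 1.533×10⁻⁹ N.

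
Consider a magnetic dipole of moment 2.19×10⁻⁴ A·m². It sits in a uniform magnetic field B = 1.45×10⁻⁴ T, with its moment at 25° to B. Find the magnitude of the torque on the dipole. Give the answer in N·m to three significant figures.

Torque on a magnetic dipole: τ = mB sinθ.
τ = (2.19×10⁻⁴)(1.45×10⁻⁴)·sin25° = 1.342×10⁻⁸ N·m.

τ ≈ 1.34×10⁻⁸ N·m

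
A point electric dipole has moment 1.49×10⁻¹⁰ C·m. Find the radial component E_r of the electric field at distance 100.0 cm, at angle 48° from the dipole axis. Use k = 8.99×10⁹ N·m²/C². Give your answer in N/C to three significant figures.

E_r ≈ 1.79 N/C

For a dipole, E_r = (2kp cosθ)/r³.
kp/r³ = (8.99×10⁹)(1.49×10⁻¹⁰)/(1.00)³ = 1.340 N/C.
E_r = 2·1.340·cos48° = 1.793 N/C.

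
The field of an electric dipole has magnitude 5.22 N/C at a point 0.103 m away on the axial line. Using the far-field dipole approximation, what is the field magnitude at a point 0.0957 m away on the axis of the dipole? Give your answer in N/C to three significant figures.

Dipole fields scale as 1/r³ in the far field; the geometry is the same at both points.
E₂ = E₁ · (r₁/r₂)³ = 5.22 · (0.103/0.0957)³.
(r₁/r₂)³ = (1.076)³ = 1.247.
E₂ ≈ 6.508 N/C.

E ≈ 6.51 N/C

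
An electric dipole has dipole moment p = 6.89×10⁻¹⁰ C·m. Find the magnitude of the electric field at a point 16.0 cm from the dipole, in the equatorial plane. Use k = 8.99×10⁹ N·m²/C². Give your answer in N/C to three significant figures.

E ≈ 1510 N/C

In the equatorial plane E = kp/r³.
E = (8.99×10⁹)(6.89×10⁻¹⁰) / (0.160)³ = 1512 N/C.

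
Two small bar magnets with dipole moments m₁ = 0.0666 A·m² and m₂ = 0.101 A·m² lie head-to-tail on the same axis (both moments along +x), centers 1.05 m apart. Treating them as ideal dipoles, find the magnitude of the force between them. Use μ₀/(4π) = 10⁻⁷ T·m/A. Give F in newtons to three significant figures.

On-axis B of dipole 1: B = (μ₀/4π)·2m₁/r³. Force on dipole 2: F = m₂·dB/dr.
dB/dr = −(μ₀/4π)·6m₁/r⁴, so |F| = (μ₀/4π)·6m₁m₂/r⁴.
F = 6(10⁻⁷)(0.0666)(0.101)/(1.05)⁴ = 3.320×10⁻⁹ N.

F ≈ 3.32×10⁻⁹ N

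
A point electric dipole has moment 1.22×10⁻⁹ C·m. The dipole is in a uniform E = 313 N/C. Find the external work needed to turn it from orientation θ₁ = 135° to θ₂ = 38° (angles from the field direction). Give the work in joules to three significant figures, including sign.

W ≈ -5.71×10⁻⁷ J

W_ext = ΔU = U(θ₂) − U(θ₁) = −pE cosθ₂ − (−pE cosθ₁) = pE(cosθ₁ − cosθ₂).
W = (1.22×10⁻⁹)(313)·(cos135° − cos38°) = (3.819×10⁻⁷)·(-1.4951) = -5.709×10⁻⁷ J.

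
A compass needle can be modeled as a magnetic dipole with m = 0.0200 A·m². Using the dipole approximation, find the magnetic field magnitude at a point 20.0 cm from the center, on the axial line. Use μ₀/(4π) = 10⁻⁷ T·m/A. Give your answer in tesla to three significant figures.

On axis B = (μ₀/4π)·2m/r³.
B = 2·(10⁻⁷)·(0.0200) / (0.200)³ = 5.000×10⁻⁷ T.

B ≈ 5.00×10⁻⁷ T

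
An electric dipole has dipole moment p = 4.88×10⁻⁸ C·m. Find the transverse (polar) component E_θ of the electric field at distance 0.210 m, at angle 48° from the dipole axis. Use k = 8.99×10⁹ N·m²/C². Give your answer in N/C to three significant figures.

E_θ ≈ 3.52×10⁴ N/C

For a dipole, E_θ = (kp sinθ)/r³.
kp/r³ = (8.99×10⁹)(4.88×10⁻⁸)/(0.210)³ = 4.737×10⁴ N/C.
E_θ = 4.737×10⁴·sin48° = 3.520×10⁴ N/C.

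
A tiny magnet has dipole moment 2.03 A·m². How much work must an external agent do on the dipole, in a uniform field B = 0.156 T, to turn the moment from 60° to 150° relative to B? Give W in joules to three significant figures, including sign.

W_ext = ΔU = −mB cosθ₂ + mB cosθ₁ = mB(cosθ₁ − cosθ₂).
W = (2.03)(0.156)·(cos60° − cos150°) = (0.3167)·(+1.3660) = 0.4326 J.

W ≈ 0.433 J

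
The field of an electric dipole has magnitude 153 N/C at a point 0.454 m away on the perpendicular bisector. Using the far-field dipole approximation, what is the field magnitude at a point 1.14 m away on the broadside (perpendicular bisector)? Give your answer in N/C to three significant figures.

Dipole fields scale as 1/r³ in the far field; the geometry is the same at both points.
E₂ = E₁ · (r₁/r₂)³ = 153 · (0.454/1.14)³.
(r₁/r₂)³ = (0.3982)³ = 0.06316.
E₂ ≈ 9.664 N/C.

E ≈ 9.66 N/C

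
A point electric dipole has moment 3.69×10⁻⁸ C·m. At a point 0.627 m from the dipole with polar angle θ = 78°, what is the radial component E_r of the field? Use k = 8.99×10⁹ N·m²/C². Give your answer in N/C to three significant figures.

For a dipole, E_r = (2kp cosθ)/r³.
kp/r³ = (8.99×10⁹)(3.69×10⁻⁸)/(0.627)³ = 1346 N/C.
E_r = 2·1346·cos78° = 559.6 N/C.

E_r ≈ 560 N/C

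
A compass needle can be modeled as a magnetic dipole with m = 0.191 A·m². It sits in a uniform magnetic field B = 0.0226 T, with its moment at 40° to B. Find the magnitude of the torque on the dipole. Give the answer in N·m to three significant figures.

Torque on a magnetic dipole: τ = mB sinθ.
τ = (0.191)(0.0226)·sin40° = 0.002775 N·m.

τ ≈ 0.00277 N·m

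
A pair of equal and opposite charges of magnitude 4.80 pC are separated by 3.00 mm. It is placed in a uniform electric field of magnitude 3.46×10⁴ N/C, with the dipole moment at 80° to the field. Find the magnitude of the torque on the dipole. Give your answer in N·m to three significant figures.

Dipole moment p = qd = (4.80×10⁻¹² C)(0.00300 m) = 1.44×10⁻¹⁴ C·m.
Torque on an electric dipole: τ = pE sinθ.
τ = (1.44×10⁻¹⁴)(3.46×10⁴)·sin80° = 4.907×10⁻¹⁰ N·m.

τ ≈ 4.91×10⁻¹⁰ N·m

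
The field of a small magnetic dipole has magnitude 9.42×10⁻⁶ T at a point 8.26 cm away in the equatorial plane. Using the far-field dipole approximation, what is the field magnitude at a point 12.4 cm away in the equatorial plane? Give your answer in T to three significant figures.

Dipole fields scale as 1/r³ in the far field; the geometry is the same at both points.
B₂ = B₁ · (r₁/r₂)³ = 9.42×10⁻⁶ · (8.26/12.4)³.
(r₁/r₂)³ = (0.6661)³ = 0.2956.
B₂ ≈ 2.784×10⁻⁶ T.

B ≈ 2.78×10⁻⁶ T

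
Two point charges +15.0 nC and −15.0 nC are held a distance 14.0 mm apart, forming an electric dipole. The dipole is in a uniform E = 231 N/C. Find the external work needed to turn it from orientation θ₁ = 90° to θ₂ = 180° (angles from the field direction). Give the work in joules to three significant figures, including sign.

Dipole moment p = qd = (1.50×10⁻⁸ C)(0.0140 m) = 2.10×10⁻¹⁰ C·m.
W_ext = ΔU = U(θ₂) − U(θ₁) = −pE cosθ₂ − (−pE cosθ₁) = pE(cosθ₁ − cosθ₂).
W = (2.10×10⁻¹⁰)(231)·(cos90° − cos180°) = (4.851×10⁻⁸)·(+1.0000) = 4.851×10⁻⁸ J.

W ≈ 4.85×10⁻⁸ J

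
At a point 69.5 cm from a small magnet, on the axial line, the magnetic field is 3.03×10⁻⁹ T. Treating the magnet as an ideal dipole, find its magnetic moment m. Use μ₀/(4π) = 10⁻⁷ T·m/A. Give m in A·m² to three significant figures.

On axis B = (μ₀/4π)·2m/r³, so m = Br³·4π/(μ₀·2).
m = (3.03×10⁻⁹)·(0.695)³ / (2·10⁻⁷) = 0.005086 A·m².

m ≈ 0.00509 A·m²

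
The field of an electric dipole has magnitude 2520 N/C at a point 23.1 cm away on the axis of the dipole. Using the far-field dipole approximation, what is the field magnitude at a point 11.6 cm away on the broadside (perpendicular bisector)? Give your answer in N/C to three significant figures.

Dipole fields scale as 1/r³ in the far field.
The axial field is twice the equatorial field at the same r, so the geometry factor is 1/2.
E₂ = E₁ · (1/2) · (r₁/r₂)³ = 2520 · 0.5 · (23.1/11.6)³.
(r₁/r₂)³ = (1.991)³ = 7.897.
E₂ ≈ 9950 N/C.

E ≈ 9950 N/C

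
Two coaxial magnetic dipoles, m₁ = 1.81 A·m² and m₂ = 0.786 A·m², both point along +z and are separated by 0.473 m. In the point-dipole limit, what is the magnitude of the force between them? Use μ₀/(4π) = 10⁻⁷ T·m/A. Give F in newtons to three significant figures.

F ≈ 1.71×10⁻⁵ N

On-axis B of dipole 1: B = (μ₀/4π)·2m₁/r³. Force on dipole 2: F = m₂·dB/dr.
dB/dr = −(μ₀/4π)·6m₁/r⁴, so |F| = (μ₀/4π)·6m₁m₂/r⁴.
F = 6(10⁻⁷)(1.81)(0.786)/(0.473)⁴ = 1.705×10⁻⁵ N.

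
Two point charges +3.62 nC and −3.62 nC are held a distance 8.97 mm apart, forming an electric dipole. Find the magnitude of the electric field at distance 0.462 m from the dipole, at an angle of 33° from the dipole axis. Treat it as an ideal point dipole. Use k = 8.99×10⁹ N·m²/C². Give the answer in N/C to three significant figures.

E ≈ 5.22 N/C

Dipole moment p = qd = (3.62×10⁻⁹ C)(0.00897 m) = 3.247×10⁻¹¹ C·m.
At angle θ the dipole field magnitude is E = (kp/r³)·√(1 + 3cos²θ).
kp/r³ = (8.99×10⁹)(3.247×10⁻¹¹) / (0.462)³ = 2.960 N/C.
√(1 + 3cos²33°) = √(1 + 3·0.7034) = √3.1101 ≈ 1.7635.
E ≈ 2.960 × 1.764 = 5.220 N/C.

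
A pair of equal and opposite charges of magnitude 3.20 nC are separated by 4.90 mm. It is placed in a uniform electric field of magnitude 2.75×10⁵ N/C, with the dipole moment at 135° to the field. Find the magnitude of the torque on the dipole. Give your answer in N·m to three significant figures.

τ ≈ 3.05×10⁻⁶ N·m

Dipole moment p = qd = (3.20×10⁻⁹ C)(0.00490 m) = 1.568×10⁻¹¹ C·m.
Torque on an electric dipole: τ = pE sinθ.
τ = (1.568×10⁻¹¹)(2.75×10⁵)·sin135° = 3.049×10⁻⁶ N·m.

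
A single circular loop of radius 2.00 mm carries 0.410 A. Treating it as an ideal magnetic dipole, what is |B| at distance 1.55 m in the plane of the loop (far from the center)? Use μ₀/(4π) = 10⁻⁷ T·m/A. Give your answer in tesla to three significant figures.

Magnetic moment m = IA = Iπa² = (0.410)·π·(0.00200)² = 5.152×10⁻⁶ A·m².
In the equatorial plane B = (μ₀/4π)·m/r³ (half the axial value).
B = (10⁻⁷)·(5.152×10⁻⁶) / (1.55)³ = 1.384×10⁻¹³ T.

B ≈ 1.38×10⁻¹³ T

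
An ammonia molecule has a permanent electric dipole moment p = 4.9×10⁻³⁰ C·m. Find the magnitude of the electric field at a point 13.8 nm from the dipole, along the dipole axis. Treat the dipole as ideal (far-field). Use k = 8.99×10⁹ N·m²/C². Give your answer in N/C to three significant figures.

E ≈ 3.35×10⁴ N/C

On the dipole axis E = 2kp/r³.
E = 2·(8.99×10⁹)(4.90×10⁻³⁰) / (1.38×10⁻⁸)³ = 3.352×10⁴ N/C.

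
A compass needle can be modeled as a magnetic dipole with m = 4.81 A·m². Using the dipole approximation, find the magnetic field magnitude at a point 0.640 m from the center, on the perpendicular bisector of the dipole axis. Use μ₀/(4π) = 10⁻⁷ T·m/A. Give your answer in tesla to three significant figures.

B ≈ 1.83×10⁻⁶ T

In the equatorial plane B = (μ₀/4π)·m/r³ (half the axial value).
B = (10⁻⁷)·(4.81) / (0.640)³ = 1.835×10⁻⁶ T.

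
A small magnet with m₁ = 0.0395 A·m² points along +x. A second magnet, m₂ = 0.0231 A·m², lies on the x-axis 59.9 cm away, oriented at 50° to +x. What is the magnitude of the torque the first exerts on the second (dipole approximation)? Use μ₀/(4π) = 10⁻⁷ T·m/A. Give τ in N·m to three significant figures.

τ ≈ 6.50×10⁻¹⁰ N·m

Dipole B is on the axis of dipole A, so B₁ there is axial: B₁ = (μ₀/4π)·2m₁/r³ along +x.
B₁ = 2(10⁻⁷)(0.0395)/(0.599)³ = 3.676×10⁻⁸ T.
τ = m₂ B₁ sinθ.
τ = (0.0231)(3.676×10⁻⁸)·sin50° = 6.504×10⁻¹⁰ N·m.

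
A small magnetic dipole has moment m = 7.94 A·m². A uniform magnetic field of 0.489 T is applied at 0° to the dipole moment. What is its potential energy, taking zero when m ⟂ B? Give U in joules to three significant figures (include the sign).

U = −m·B = −mB cosθ.
U = −(7.94)(0.489)·cos0° = -3.883 J.

U ≈ -3.88 J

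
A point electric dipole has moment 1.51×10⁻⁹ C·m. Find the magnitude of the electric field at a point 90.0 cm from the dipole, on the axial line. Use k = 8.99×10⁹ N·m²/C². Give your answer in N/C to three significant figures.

E ≈ 37.2 N/C

On the dipole axis E = 2kp/r³.
E = 2·(8.99×10⁹)(1.51×10⁻⁹) / (0.900)³ = 37.24 N/C.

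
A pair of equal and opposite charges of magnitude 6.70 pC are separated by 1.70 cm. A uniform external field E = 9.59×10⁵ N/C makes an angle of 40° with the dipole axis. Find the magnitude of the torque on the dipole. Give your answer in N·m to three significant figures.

τ ≈ 7.02×10⁻⁸ N·m

Dipole moment p = qd = (6.70×10⁻¹² C)(0.0170 m) = 1.139×10⁻¹³ C·m.
Torque on an electric dipole: τ = pE sinθ.
τ = (1.139×10⁻¹³)(9.59×10⁵)·sin40° = 7.021×10⁻⁸ N·m.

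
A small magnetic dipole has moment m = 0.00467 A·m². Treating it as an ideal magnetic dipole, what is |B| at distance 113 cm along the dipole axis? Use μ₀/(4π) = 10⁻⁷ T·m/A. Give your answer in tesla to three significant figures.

On axis B = (μ₀/4π)·2m/r³.
B = 2·(10⁻⁷)·(0.00467) / (1.13)³ = 6.473×10⁻¹⁰ T.

B ≈ 6.47×10⁻¹⁰ T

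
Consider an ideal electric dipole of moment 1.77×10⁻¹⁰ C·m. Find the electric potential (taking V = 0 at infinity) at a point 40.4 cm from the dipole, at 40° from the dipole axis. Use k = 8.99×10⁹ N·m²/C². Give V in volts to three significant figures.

The dipole potential is V = kp cosθ / r².
V = (8.99×10⁹)(1.77×10⁻¹⁰)·cos40° / (0.404)² = 7.468 V.

V ≈ 7.47 V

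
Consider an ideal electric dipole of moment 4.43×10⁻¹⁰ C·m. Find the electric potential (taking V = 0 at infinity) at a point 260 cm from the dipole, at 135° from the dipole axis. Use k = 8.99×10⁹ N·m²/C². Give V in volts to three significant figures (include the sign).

The dipole potential is V = kp cosθ / r².
V = (8.99×10⁹)(4.43×10⁻¹⁰)·cos135° / (2.60)² = -0.4166 V.

V ≈ -0.417 V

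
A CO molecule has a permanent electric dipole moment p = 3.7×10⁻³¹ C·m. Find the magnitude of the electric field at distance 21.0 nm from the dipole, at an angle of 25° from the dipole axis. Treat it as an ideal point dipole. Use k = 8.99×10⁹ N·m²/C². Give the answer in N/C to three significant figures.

At angle θ the dipole field magnitude is E = (kp/r³)·√(1 + 3cos²θ).
kp/r³ = (8.99×10⁹)(3.70×10⁻³¹) / (2.10×10⁻⁸)³ = 359.2 N/C.
√(1 + 3cos²25°) = √(1 + 3·0.8214) = √3.4642 ≈ 1.8612.
E ≈ 359.2 × 1.861 = 668.5 N/C.

E ≈ 669 N/C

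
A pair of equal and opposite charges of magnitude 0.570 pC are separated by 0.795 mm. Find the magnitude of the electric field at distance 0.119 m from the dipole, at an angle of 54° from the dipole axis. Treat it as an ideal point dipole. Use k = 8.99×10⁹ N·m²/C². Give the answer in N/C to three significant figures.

E ≈ 0.00345 N/C

Dipole moment p = qd = (5.70×10⁻¹³ C)(7.95×10⁻⁴ m) = 4.532×10⁻¹⁶ C·m.
At angle θ the dipole field magnitude is E = (kp/r³)·√(1 + 3cos²θ).
kp/r³ = (8.99×10⁹)(4.532×10⁻¹⁶) / (0.119)³ = 0.002418 N/C.
√(1 + 3cos²54°) = √(1 + 3·0.3455) = √2.0365 ≈ 1.4271.
E ≈ 0.002418 × 1.427 = 0.003450 N/C.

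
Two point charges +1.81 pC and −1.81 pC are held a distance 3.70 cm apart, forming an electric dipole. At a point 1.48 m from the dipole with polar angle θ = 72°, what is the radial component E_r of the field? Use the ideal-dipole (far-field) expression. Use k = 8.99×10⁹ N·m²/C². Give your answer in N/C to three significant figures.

Dipole moment p = qd = (1.81×10⁻¹² C)(0.0370 m) = 6.697×10⁻¹⁴ C·m.
For a dipole, E_r = (2kp cosθ)/r³.
kp/r³ = (8.99×10⁹)(6.697×10⁻¹⁴)/(1.48)³ = 1.857×10⁻⁴ N/C.
E_r = 2·1.857×10⁻⁴·cos72° = 1.148×10⁻⁴ N/C.

E_r ≈ 1.15×10⁻⁴ N/C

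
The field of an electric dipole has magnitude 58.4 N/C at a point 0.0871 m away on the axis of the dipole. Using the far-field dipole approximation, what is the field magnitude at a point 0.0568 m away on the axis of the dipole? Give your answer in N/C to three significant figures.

E ≈ 211 N/C

Dipole fields scale as 1/r³ in the far field; the geometry is the same at both points.
E₂ = E₁ · (r₁/r₂)³ = 58.4 · (0.0871/0.0568)³.
(r₁/r₂)³ = (1.533)³ = 3.606.
E₂ ≈ 210.6 N/C.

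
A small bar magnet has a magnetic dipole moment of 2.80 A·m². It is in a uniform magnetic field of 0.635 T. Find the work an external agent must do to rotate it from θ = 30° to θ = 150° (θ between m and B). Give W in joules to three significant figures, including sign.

W ≈ 3.08 J

W_ext = ΔU = −mB cosθ₂ + mB cosθ₁ = mB(cosθ₁ − cosθ₂).
W = (2.80)(0.635)·(cos30° − cos150°) = (1.778)·(+1.7321) = 3.080 J.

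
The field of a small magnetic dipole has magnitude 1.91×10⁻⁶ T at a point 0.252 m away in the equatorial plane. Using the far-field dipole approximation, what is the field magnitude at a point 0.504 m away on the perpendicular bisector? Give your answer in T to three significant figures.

Dipole fields scale as 1/r³ in the far field; the geometry is the same at both points.
B₂ = B₁ · (r₁/r₂)³ = 1.91×10⁻⁶ · (0.252/0.504)³.
(r₁/r₂)³ = (0.5)³ = 0.125.
B₂ ≈ 2.388×10⁻⁷ T.

B ≈ 2.39×10⁻⁷ T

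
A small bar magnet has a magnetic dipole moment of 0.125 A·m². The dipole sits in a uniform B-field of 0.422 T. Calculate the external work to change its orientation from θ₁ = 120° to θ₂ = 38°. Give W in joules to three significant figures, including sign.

W ≈ -0.0679 J

W_ext = ΔU = −mB cosθ₂ + mB cosθ₁ = mB(cosθ₁ − cosθ₂).
W = (0.125)(0.422)·(cos120° − cos38°) = (0.05275)·(-1.2880) = -0.06794 J.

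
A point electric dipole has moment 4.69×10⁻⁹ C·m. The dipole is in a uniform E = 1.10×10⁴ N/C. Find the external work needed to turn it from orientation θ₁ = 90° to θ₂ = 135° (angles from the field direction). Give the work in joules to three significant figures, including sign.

W_ext = ΔU = U(θ₂) − U(θ₁) = −pE cosθ₂ − (−pE cosθ₁) = pE(cosθ₁ − cosθ₂).
W = (4.69×10⁻⁹)(1.10×10⁴)·(cos90° − cos135°) = (5.159×10⁻⁵)·(+0.7071) = 3.648×10⁻⁵ J.

W ≈ 3.65×10⁻⁵ J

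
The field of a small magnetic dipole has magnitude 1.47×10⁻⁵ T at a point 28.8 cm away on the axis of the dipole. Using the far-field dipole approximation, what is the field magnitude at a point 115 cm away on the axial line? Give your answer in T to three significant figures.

B ≈ 2.31×10⁻⁷ T

Dipole fields scale as 1/r³ in the far field; the geometry is the same at both points.
B₂ = B₁ · (r₁/r₂)³ = 1.47×10⁻⁵ · (28.8/115)³.
(r₁/r₂)³ = (0.2504)³ = 0.01571.
B₂ ≈ 2.309×10⁻⁷ T.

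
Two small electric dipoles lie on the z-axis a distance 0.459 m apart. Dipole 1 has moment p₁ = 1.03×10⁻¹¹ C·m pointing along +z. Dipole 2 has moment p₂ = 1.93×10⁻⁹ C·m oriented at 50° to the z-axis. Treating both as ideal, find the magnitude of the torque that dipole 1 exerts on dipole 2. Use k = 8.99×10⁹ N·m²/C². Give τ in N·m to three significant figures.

The second dipole sits on the axis of the first, so the field there is axial: E₁ = 2kp₁/r³ along +z.
E₁ = 2(8.99×10⁹)(1.03×10⁻¹¹)/(0.459)³ = 1.915 N/C.
Torque on the second dipole: τ = p₂ E₁ sinθ.
τ = (1.93×10⁻⁹)(1.915)·sin50° = 2.831×10⁻⁹ N·m.

τ ≈ 2.83×10⁻⁹ N·m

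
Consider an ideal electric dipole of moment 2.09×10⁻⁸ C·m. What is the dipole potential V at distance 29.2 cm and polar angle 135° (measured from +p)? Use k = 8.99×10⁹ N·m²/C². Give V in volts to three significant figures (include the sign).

The dipole potential is V = kp cosθ / r².
V = (8.99×10⁹)(2.09×10⁻⁸)·cos135° / (0.292)² = -1558 V.

V ≈ -1560 V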